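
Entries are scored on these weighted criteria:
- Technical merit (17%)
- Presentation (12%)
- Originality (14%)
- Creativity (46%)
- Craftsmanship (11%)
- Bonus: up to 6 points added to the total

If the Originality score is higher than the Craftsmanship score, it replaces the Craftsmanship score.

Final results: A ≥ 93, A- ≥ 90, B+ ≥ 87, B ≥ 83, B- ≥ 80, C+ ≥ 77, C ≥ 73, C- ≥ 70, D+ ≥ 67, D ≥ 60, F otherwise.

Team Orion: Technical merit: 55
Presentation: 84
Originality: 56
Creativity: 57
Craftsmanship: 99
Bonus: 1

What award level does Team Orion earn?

Originality (56) ≤ Craftsmanship (99), so Craftsmanship stays at 99.
Weighted total:
  Technical merit 55 × 0.17 = 9.35
  Presentation 84 × 0.12 = 10.08
  Originality 56 × 0.14 = 7.84
  Creativity 57 × 0.46 = 26.22
  Craftsmanship 99 × 0.11 = 10.89
Sum = 64.38
Bonus: 64.38 + 1 = 65.38
65.38 is ≥ 60 and < 67 → D

D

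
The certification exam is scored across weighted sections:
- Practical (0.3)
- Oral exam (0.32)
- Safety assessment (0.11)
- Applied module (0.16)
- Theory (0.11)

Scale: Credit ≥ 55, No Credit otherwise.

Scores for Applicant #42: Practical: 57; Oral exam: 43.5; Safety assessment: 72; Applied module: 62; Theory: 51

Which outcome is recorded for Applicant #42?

No Credit

Weighted total:
  Practical 57 × 0.3 = 17.1
  Oral exam 43.5 × 0.32 = 13.92
  Safety assessment 72 × 0.11 = 7.92
  Applied module 62 × 0.16 = 9.92
  Theory 51 × 0.11 = 5.61
Sum = 54.47
54.47 < 55 → No Credit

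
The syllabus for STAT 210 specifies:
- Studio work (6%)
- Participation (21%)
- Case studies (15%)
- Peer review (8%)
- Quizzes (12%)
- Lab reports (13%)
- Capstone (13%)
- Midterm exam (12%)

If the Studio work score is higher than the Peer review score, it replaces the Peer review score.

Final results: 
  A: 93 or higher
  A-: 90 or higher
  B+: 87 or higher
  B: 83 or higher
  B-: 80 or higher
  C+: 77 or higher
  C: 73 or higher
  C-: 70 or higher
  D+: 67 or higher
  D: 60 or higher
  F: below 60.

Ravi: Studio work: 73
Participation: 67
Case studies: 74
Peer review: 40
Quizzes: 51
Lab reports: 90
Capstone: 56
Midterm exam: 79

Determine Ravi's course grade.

D+

Studio work (73) > Peer review (40), so Peer review counts as 73.
Weighted total:
  Studio work 73 × 0.06 = 4.38
  Participation 67 × 0.21 = 14.07
  Case studies 74 × 0.15 = 11.1
  Peer review 73 × 0.08 = 5.84
  Quizzes 51 × 0.12 = 6.12
  Lab reports 90 × 0.13 = 11.7
  Capstone 56 × 0.13 = 7.28
  Midterm exam 79 × 0.12 = 9.48
Sum = 69.97
69.97 is ≥ 67 and < 70 → D+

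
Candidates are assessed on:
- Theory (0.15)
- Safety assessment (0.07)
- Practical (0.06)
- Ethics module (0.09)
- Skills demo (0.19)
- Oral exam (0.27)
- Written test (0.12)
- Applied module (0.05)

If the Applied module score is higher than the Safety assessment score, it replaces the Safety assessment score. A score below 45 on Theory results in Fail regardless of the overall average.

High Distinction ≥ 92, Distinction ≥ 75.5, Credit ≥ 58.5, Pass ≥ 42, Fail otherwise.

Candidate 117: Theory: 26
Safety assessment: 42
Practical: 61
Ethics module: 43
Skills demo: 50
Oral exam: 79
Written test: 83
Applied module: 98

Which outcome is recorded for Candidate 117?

Applied module (98) > Safety assessment (42), so Safety assessment counts as 98.
Theory score 26 < 45: minimum not met.
Weighted total:
  Theory 26 × 0.15 = 3.9
  Safety assessment 98 × 0.07 = 6.86
  Practical 61 × 0.06 = 3.66
  Ethics module 43 × 0.09 = 3.87
  Skills demo 50 × 0.19 = 9.5
  Oral exam 79 × 0.27 = 21.33
  Written test 83 × 0.12 = 9.96
  Applied module 98 × 0.05 = 4.9
Sum = 63.98
Because the Theory minimum was not met, the result is Fail.

Fail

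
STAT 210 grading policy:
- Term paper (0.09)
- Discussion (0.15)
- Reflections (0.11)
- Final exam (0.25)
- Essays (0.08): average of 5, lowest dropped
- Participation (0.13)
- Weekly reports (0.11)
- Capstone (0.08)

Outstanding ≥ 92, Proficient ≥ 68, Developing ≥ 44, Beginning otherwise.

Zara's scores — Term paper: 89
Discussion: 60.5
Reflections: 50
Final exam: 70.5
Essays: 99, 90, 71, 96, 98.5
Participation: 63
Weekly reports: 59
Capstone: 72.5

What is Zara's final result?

Proficient

Essays: drop 71 → average of remaining 4 = 383.5/4 = 95.875
Weighted total:
  Term paper 89 × 0.09 = 8.01
  Discussion 60.5 × 0.15 = 9.075
  Reflections 50 × 0.11 = 5.5
  Final exam 70.5 × 0.25 = 17.625
  Essays 95.875 × 0.08 = 7.67
  Participation 63 × 0.13 = 8.19
  Weekly reports 59 × 0.11 = 6.49
  Capstone 72.5 × 0.08 = 5.8
Sum = 68.36
68.36 is ≥ 68 and < 92 → Proficient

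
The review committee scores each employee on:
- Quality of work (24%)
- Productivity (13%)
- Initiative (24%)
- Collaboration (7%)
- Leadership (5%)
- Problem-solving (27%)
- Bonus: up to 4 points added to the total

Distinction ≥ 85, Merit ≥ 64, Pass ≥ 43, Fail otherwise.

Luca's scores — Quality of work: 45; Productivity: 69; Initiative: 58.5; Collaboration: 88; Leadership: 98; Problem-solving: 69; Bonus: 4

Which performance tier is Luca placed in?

Weighted total:
  Quality of work 45 × 0.24 = 10.8
  Productivity 69 × 0.13 = 8.97
  Initiative 58.5 × 0.24 = 14.04
  Collaboration 88 × 0.07 = 6.16
  Leadership 98 × 0.05 = 4.9
  Problem-solving 69 × 0.27 = 18.63
Sum = 63.5
Bonus: 63.5 + 4 = 67.5
67.5 is ≥ 64 and < 85 → Merit

Merit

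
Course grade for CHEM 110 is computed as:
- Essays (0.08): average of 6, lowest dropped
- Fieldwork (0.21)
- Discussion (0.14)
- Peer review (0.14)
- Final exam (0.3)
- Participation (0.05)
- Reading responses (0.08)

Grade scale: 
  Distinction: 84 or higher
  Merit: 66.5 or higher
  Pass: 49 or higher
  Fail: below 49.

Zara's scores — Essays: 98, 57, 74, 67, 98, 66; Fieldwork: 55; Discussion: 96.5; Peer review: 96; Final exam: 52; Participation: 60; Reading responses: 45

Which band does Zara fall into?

Merit

Essays: drop 57 → average of remaining 5 = 403/5 = 80.6
Weighted total:
  Essays 80.6 × 0.08 = 6.448
  Fieldwork 55 × 0.21 = 11.55
  Discussion 96.5 × 0.14 = 13.51
  Peer review 96 × 0.14 = 13.44
  Final exam 52 × 0.3 = 15.6
  Participation 60 × 0.05 = 3
  Reading responses 45 × 0.08 = 3.6
Sum = 67.148
67.148 is ≥ 66.5 and < 84 → Merit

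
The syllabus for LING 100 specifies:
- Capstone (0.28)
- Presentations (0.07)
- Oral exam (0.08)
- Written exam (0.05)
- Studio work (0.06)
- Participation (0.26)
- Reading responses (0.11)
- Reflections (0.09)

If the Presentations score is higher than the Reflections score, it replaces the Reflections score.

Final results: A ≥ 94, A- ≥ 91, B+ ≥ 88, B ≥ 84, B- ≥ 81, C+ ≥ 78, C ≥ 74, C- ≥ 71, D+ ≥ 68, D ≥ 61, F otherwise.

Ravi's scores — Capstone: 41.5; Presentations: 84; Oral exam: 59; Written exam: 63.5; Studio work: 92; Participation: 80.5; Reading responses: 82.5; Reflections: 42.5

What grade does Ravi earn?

D+

Presentations (84) > Reflections (42.5), so Reflections counts as 84.
Weighted total:
  Capstone 41.5 × 0.28 = 11.62
  Presentations 84 × 0.07 = 5.88
  Oral exam 59 × 0.08 = 4.72
  Written exam 63.5 × 0.05 = 3.175
  Studio work 92 × 0.06 = 5.52
  Participation 80.5 × 0.26 = 20.93
  Reading responses 82.5 × 0.11 = 9.075
  Reflections 84 × 0.09 = 7.56
Sum = 68.48
68.48 is ≥ 68 and < 71 → D+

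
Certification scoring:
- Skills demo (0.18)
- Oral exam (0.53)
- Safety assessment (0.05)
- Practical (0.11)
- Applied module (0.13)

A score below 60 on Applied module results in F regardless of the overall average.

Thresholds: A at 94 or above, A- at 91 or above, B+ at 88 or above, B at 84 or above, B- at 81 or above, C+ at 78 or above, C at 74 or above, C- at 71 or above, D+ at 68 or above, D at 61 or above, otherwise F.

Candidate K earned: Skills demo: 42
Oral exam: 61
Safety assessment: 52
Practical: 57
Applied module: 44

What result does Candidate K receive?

F

Applied module score 44 < 60: minimum not met.
Weighted total:
  Skills demo 42 × 0.18 = 7.56
  Oral exam 61 × 0.53 = 32.33
  Safety assessment 52 × 0.05 = 2.6
  Practical 57 × 0.11 = 6.27
  Applied module 44 × 0.13 = 5.72
Sum = 54.48
Because the Applied module minimum was not met, the result is F.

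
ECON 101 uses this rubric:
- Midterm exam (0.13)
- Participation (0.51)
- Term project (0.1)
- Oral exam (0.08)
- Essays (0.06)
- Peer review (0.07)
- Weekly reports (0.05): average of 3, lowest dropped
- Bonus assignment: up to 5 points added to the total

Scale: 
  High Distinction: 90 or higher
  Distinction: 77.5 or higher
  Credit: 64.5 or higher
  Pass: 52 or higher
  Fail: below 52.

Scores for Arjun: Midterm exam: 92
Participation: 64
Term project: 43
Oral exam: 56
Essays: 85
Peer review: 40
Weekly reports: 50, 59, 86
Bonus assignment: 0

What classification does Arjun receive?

Credit

Weekly reports: drop 50 → average of remaining 2 = 145/2 = 72.5
Weighted total:
  Midterm exam 92 × 0.13 = 11.96
  Participation 64 × 0.51 = 32.64
  Term project 43 × 0.1 = 4.3
  Oral exam 56 × 0.08 = 4.48
  Essays 85 × 0.06 = 5.1
  Peer review 40 × 0.07 = 2.8
  Weekly reports 72.5 × 0.05 = 3.625
Sum = 64.905
Bonus assignment: 64.905 + 0 = 64.905
64.905 is ≥ 64.5 and < 77.5 → Credit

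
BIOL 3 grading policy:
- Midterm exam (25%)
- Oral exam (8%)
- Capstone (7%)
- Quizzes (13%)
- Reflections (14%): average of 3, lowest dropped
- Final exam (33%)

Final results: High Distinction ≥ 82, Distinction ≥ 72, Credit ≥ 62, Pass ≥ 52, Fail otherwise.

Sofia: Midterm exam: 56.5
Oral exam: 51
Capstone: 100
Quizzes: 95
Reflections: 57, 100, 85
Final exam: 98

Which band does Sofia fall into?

High Distinction

Reflections: drop 57 → average of remaining 2 = 185/2 = 92.5
Weighted total:
  Midterm exam 56.5 × 0.25 = 14.125
  Oral exam 51 × 0.08 = 4.08
  Capstone 100 × 0.07 = 7
  Quizzes 95 × 0.13 = 12.35
  Reflections 92.5 × 0.14 = 12.95
  Final exam 98 × 0.33 = 32.34
Sum = 82.845
82.845 ≥ 82 → High Distinction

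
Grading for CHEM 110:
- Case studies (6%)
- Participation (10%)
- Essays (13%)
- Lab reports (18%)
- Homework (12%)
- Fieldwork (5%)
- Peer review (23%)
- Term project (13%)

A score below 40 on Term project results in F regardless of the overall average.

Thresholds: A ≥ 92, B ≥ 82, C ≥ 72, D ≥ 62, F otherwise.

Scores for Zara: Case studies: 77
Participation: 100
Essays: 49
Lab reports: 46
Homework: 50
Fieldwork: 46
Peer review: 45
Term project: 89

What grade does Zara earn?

F

Term project score 89 ≥ 40: minimum met.
Weighted total:
  Case studies 77 × 0.06 = 4.62
  Participation 100 × 0.1 = 10
  Essays 49 × 0.13 = 6.37
  Lab reports 46 × 0.18 = 8.28
  Homework 50 × 0.12 = 6
  Fieldwork 46 × 0.05 = 2.3
  Peer review 45 × 0.23 = 10.35
  Term project 89 × 0.13 = 11.57
Sum = 59.49
59.49 < 62 → F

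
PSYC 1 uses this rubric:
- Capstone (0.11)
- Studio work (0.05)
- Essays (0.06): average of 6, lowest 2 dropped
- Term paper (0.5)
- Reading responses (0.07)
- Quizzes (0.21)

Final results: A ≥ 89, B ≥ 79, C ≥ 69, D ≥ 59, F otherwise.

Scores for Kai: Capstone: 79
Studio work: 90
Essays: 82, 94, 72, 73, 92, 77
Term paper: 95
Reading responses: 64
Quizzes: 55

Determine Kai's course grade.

B

Essays: drop 72, 73 → average of remaining 4 = 345/4 = 86.25
Weighted total:
  Capstone 79 × 0.11 = 8.69
  Studio work 90 × 0.05 = 4.5
  Essays 86.25 × 0.06 = 5.175
  Term paper 95 × 0.5 = 47.5
  Reading responses 64 × 0.07 = 4.48
  Quizzes 55 × 0.21 = 11.55
Sum = 81.895
81.895 is ≥ 79 and < 89 → B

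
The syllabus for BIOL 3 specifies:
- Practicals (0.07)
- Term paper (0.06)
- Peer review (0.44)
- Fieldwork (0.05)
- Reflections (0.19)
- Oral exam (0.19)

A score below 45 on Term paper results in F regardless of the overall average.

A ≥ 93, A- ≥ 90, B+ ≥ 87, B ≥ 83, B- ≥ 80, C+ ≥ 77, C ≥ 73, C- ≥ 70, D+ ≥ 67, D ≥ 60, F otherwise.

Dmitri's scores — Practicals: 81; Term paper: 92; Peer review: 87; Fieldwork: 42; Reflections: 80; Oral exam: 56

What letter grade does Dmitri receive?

Term paper score 92 ≥ 45: minimum met.
Weighted total:
  Practicals 81 × 0.07 = 5.67
  Term paper 92 × 0.06 = 5.52
  Peer review 87 × 0.44 = 38.28
  Fieldwork 42 × 0.05 = 2.1
  Reflections 80 × 0.19 = 15.2
  Oral exam 56 × 0.19 = 10.64
Sum = 77.41
77.41 is ≥ 77 and < 80 → C+

C+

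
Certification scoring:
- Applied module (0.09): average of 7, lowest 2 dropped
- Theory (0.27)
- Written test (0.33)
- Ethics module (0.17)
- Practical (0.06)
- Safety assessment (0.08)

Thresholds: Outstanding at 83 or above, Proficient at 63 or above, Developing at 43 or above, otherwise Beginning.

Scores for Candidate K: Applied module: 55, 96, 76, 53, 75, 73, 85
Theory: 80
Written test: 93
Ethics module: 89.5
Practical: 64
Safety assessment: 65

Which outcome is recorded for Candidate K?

Applied module: drop 53, 55 → average of remaining 5 = 405/5 = 81
Weighted total:
  Applied module 81 × 0.09 = 7.29
  Theory 80 × 0.27 = 21.6
  Written test 93 × 0.33 = 30.69
  Ethics module 89.5 × 0.17 = 15.215
  Practical 64 × 0.06 = 3.84
  Safety assessment 65 × 0.08 = 5.2
Sum = 83.835
83.835 ≥ 83 → Outstanding

Outstanding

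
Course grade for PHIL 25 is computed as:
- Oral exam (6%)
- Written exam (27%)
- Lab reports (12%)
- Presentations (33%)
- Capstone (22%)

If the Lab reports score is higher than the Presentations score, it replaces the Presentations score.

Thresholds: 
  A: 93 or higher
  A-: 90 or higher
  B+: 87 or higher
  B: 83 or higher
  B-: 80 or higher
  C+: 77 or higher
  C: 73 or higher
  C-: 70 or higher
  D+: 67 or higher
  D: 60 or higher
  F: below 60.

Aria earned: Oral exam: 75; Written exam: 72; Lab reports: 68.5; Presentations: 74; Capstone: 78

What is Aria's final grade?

Lab reports (68.5) ≤ Presentations (74), so Presentations stays at 74.
Weighted total:
  Oral exam 75 × 0.06 = 4.5
  Written exam 72 × 0.27 = 19.44
  Lab reports 68.5 × 0.12 = 8.22
  Presentations 74 × 0.33 = 24.42
  Capstone 78 × 0.22 = 17.16
Sum = 73.74
73.74 is ≥ 73 and < 77 → C

C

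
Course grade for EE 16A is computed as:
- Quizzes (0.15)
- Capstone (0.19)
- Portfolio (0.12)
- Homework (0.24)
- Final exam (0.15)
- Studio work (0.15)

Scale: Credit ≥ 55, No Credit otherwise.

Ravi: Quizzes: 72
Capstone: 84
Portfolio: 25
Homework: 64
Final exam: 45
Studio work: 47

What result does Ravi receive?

Weighted total:
  Quizzes 72 × 0.15 = 10.8
  Capstone 84 × 0.19 = 15.96
  Portfolio 25 × 0.12 = 3
  Homework 64 × 0.24 = 15.36
  Final exam 45 × 0.15 = 6.75
  Studio work 47 × 0.15 = 7.05
Sum = 58.92
58.92 ≥ 55 → Credit

Credit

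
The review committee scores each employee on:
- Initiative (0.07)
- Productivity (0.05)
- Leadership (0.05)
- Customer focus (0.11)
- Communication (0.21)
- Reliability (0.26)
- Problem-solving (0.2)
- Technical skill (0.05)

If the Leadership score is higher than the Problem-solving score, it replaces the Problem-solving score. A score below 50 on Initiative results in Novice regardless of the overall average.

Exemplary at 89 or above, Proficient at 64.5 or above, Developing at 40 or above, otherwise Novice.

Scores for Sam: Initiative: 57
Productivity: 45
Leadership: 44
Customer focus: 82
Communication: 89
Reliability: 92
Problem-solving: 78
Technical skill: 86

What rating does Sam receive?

Leadership (44) ≤ Problem-solving (78), so Problem-solving stays at 78.
Initiative score 57 ≥ 50: minimum met.
Weighted total:
  Initiative 57 × 0.07 = 3.99
  Productivity 45 × 0.05 = 2.25
  Leadership 44 × 0.05 = 2.2
  Customer focus 82 × 0.11 = 9.02
  Communication 89 × 0.21 = 18.69
  Reliability 92 × 0.26 = 23.92
  Problem-solving 78 × 0.2 = 15.6
  Technical skill 86 × 0.05 = 4.3
Sum = 79.97
79.97 is ≥ 64.5 and < 89 → Proficient

Proficient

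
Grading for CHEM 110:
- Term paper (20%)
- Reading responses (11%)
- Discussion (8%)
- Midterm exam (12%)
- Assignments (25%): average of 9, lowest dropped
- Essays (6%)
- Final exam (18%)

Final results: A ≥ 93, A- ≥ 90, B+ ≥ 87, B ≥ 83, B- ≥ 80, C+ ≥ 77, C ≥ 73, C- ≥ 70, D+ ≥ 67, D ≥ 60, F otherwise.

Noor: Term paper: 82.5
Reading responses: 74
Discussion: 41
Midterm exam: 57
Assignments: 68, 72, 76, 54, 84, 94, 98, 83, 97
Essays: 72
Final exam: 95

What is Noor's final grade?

C+

Assignments: drop 54 → average of remaining 8 = 672/8 = 84
Weighted total:
  Term paper 82.5 × 0.2 = 16.5
  Reading responses 74 × 0.11 = 8.14
  Discussion 41 × 0.08 = 3.28
  Midterm exam 57 × 0.12 = 6.84
  Assignments 84 × 0.25 = 21
  Essays 72 × 0.06 = 4.32
  Final exam 95 × 0.18 = 17.1
Sum = 77.18
77.18 is ≥ 77 and < 80 → C+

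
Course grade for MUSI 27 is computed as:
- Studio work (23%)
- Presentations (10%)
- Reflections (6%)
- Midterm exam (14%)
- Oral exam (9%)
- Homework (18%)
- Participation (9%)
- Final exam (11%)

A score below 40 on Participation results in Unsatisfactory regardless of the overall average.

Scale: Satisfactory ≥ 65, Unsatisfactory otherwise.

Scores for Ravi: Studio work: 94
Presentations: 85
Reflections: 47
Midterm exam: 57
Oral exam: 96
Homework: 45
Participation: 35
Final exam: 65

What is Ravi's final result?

Participation score 35 < 40: minimum not met.
Weighted total:
  Studio work 94 × 0.23 = 21.62
  Presentations 85 × 0.1 = 8.5
  Reflections 47 × 0.06 = 2.82
  Midterm exam 57 × 0.14 = 7.98
  Oral exam 96 × 0.09 = 8.64
  Homework 45 × 0.18 = 8.1
  Participation 35 × 0.09 = 3.15
  Final exam 65 × 0.11 = 7.15
Sum = 67.96
Because the Participation minimum was not met, the result is Unsatisfactory.

Unsatisfactory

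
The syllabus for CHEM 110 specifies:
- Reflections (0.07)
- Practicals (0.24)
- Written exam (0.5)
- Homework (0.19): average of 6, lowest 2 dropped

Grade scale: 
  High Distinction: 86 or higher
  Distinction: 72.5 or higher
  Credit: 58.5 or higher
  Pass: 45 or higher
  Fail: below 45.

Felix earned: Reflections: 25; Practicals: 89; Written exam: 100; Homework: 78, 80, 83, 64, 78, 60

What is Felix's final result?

Homework: drop 60, 64 → average of remaining 4 = 319/4 = 79.75
Weighted total:
  Reflections 25 × 0.07 = 1.75
  Practicals 89 × 0.24 = 21.36
  Written exam 100 × 0.5 = 50
  Homework 79.75 × 0.19 = 15.1525
Sum = 88.2625
88.2625 ≥ 86 → High Distinction

High Distinction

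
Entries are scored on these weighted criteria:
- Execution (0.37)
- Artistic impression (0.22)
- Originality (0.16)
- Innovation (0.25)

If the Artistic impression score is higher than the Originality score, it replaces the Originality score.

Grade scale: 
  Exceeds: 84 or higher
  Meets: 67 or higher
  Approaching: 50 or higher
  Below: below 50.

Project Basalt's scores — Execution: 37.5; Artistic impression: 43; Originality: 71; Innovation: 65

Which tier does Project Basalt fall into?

Artistic impression (43) ≤ Originality (71), so Originality stays at 71.
Weighted total:
  Execution 37.5 × 0.37 = 13.875
  Artistic impression 43 × 0.22 = 9.46
  Originality 71 × 0.16 = 11.36
  Innovation 65 × 0.25 = 16.25
Sum = 50.945
50.945 is ≥ 50 and < 67 → Approaching

Approaching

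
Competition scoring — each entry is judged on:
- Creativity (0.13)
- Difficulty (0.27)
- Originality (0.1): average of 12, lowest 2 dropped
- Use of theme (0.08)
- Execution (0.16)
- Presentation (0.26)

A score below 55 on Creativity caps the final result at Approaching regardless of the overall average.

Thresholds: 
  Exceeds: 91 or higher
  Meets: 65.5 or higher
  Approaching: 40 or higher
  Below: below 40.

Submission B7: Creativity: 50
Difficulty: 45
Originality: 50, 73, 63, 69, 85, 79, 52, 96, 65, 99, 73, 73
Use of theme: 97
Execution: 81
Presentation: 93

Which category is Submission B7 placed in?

Originality: drop 50, 52 → average of remaining 10 = 775/10 = 77.5
Creativity score 50 < 55: minimum not met.
Weighted total:
  Creativity 50 × 0.13 = 6.5
  Difficulty 45 × 0.27 = 12.15
  Originality 77.5 × 0.1 = 7.75
  Use of theme 97 × 0.08 = 7.76
  Execution 81 × 0.16 = 12.96
  Presentation 93 × 0.26 = 24.18
Sum = 71.3
71.3 would be Meets; cap at Approaching applies → Approaching.

Approaching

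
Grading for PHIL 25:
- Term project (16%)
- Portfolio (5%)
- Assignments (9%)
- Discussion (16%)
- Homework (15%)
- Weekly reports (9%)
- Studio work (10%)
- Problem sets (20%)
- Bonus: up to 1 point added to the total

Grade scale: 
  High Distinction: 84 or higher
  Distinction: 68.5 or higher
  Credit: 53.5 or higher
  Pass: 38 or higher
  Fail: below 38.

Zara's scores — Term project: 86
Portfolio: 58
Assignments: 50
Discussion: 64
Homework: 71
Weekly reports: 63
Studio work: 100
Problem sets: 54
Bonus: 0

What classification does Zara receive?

Distinction

Weighted total:
  Term project 86 × 0.16 = 13.76
  Portfolio 58 × 0.05 = 2.9
  Assignments 50 × 0.09 = 4.5
  Discussion 64 × 0.16 = 10.24
  Homework 71 × 0.15 = 10.65
  Weekly reports 63 × 0.09 = 5.67
  Studio work 100 × 0.1 = 10
  Problem sets 54 × 0.2 = 10.8
Sum = 68.52
Bonus: 68.52 + 0 = 68.52
68.52 is ≥ 68.5 and < 84 → Distinction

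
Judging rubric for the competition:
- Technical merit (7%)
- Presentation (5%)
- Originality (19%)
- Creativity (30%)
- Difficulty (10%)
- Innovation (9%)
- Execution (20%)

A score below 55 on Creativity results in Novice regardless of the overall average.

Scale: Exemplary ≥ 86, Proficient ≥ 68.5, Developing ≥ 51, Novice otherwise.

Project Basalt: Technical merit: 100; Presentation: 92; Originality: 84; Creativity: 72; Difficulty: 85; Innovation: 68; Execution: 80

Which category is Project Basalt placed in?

Proficient

Creativity score 72 ≥ 55: minimum met.
Weighted total:
  Technical merit 100 × 0.07 = 7
  Presentation 92 × 0.05 = 4.6
  Originality 84 × 0.19 = 15.96
  Creativity 72 × 0.3 = 21.6
  Difficulty 85 × 0.1 = 8.5
  Innovation 68 × 0.09 = 6.12
  Execution 80 × 0.2 = 16
Sum = 79.78
79.78 is ≥ 68.5 and < 86 → Proficient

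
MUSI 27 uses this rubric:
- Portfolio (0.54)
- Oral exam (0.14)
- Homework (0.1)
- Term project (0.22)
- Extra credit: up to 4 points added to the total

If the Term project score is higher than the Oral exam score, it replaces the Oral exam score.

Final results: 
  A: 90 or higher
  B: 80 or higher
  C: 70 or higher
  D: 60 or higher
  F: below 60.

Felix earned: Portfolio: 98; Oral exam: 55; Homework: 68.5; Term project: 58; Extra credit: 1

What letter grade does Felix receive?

B

Term project (58) > Oral exam (55), so Oral exam counts as 58.
Weighted total:
  Portfolio 98 × 0.54 = 52.92
  Oral exam 58 × 0.14 = 8.12
  Homework 68.5 × 0.1 = 6.85
  Term project 58 × 0.22 = 12.76
Sum = 80.65
Extra credit: 80.65 + 1 = 81.65
81.65 is ≥ 80 and < 90 → B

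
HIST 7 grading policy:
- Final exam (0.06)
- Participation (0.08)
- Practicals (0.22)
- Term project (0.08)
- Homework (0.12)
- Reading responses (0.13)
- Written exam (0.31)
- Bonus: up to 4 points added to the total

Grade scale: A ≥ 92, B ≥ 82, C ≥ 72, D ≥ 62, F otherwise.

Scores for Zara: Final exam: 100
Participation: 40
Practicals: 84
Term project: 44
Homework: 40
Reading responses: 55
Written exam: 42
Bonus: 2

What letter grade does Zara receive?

F

Weighted total:
  Final exam 100 × 0.06 = 6
  Participation 40 × 0.08 = 3.2
  Practicals 84 × 0.22 = 18.48
  Term project 44 × 0.08 = 3.52
  Homework 40 × 0.12 = 4.8
  Reading responses 55 × 0.13 = 7.15
  Written exam 42 × 0.31 = 13.02
Sum = 56.17
Bonus: 56.17 + 2 = 58.17
58.17 < 62 → F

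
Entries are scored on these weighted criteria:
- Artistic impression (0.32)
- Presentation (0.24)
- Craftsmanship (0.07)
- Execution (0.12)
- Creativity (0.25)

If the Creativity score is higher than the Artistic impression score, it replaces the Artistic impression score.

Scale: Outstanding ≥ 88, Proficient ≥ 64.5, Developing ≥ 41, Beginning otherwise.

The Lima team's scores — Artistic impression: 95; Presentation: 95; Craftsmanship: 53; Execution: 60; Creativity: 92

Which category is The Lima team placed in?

Creativity (92) ≤ Artistic impression (95), so Artistic impression stays at 95.
Weighted total:
  Artistic impression 95 × 0.32 = 30.4
  Presentation 95 × 0.24 = 22.8
  Craftsmanship 53 × 0.07 = 3.71
  Execution 60 × 0.12 = 7.2
  Creativity 92 × 0.25 = 23
Sum = 87.11
87.11 is ≥ 64.5 and < 88 → Proficient

Proficient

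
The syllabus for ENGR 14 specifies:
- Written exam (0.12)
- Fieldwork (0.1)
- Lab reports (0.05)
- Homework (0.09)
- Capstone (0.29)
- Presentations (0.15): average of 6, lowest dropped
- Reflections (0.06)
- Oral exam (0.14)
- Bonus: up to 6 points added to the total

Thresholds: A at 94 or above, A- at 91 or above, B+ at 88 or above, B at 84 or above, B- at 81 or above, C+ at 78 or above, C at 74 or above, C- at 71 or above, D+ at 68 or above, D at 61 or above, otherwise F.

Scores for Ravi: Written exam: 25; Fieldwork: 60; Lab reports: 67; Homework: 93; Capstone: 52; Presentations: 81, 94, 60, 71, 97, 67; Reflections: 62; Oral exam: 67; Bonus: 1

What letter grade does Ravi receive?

D

Presentations: drop 60 → average of remaining 5 = 410/5 = 82
Weighted total:
  Written exam 25 × 0.12 = 3
  Fieldwork 60 × 0.1 = 6
  Lab reports 67 × 0.05 = 3.35
  Homework 93 × 0.09 = 8.37
  Capstone 52 × 0.29 = 15.08
  Presentations 82 × 0.15 = 12.3
  Reflections 62 × 0.06 = 3.72
  Oral exam 67 × 0.14 = 9.38
Sum = 61.2
Bonus: 61.2 + 1 = 62.2
62.2 is ≥ 61 and < 68 → D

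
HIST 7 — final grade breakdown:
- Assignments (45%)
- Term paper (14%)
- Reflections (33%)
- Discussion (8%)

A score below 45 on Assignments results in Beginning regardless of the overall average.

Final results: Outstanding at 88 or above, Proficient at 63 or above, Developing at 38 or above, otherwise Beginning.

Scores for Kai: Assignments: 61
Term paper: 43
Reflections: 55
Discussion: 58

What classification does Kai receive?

Developing

Assignments score 61 ≥ 45: minimum met.
Weighted total:
  Assignments 61 × 0.45 = 27.45
  Term paper 43 × 0.14 = 6.02
  Reflections 55 × 0.33 = 18.15
  Discussion 58 × 0.08 = 4.64
Sum = 56.26
56.26 is ≥ 38 and < 63 → Developing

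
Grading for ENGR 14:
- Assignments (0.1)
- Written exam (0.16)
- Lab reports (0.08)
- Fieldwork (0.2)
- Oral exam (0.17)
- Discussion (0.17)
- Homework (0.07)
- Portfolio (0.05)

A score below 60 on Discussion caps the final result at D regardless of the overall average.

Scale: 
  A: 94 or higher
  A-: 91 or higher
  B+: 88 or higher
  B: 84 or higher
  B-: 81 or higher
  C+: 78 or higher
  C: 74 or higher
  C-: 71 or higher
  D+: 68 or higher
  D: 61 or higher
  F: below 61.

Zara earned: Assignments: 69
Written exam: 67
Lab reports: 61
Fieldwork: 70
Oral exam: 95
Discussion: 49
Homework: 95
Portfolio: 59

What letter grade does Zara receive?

Discussion score 49 < 60: minimum not met.
Weighted total:
  Assignments 69 × 0.1 = 6.9
  Written exam 67 × 0.16 = 10.72
  Lab reports 61 × 0.08 = 4.88
  Fieldwork 70 × 0.2 = 14
  Oral exam 95 × 0.17 = 16.15
  Discussion 49 × 0.17 = 8.33
  Homework 95 × 0.07 = 6.65
  Portfolio 59 × 0.05 = 2.95
Sum = 70.58
70.58 would be D+; cap at D applies → D.

D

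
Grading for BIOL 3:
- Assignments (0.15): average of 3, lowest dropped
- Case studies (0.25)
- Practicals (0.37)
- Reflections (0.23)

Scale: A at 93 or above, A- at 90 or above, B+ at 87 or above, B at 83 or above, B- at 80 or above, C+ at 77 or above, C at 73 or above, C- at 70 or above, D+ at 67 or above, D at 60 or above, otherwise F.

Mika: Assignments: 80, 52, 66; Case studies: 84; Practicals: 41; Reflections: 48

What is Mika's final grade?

F

Assignments: drop 52 → average of remaining 2 = 146/2 = 73
Weighted total:
  Assignments 73 × 0.15 = 10.95
  Case studies 84 × 0.25 = 21
  Practicals 41 × 0.37 = 15.17
  Reflections 48 × 0.23 = 11.04
Sum = 58.16
58.16 < 60 → F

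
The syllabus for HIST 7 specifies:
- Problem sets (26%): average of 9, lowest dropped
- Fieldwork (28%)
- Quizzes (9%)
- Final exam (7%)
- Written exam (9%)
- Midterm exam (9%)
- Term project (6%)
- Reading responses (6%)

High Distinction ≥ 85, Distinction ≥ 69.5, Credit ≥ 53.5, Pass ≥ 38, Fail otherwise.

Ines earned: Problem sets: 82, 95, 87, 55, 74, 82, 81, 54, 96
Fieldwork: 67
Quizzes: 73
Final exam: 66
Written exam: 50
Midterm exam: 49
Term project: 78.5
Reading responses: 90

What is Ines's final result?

Distinction

Problem sets: drop 54 → average of remaining 8 = 652/8 = 81.5
Weighted total:
  Problem sets 81.5 × 0.26 = 21.19
  Fieldwork 67 × 0.28 = 18.76
  Quizzes 73 × 0.09 = 6.57
  Final exam 66 × 0.07 = 4.62
  Written exam 50 × 0.09 = 4.5
  Midterm exam 49 × 0.09 = 4.41
  Term project 78.5 × 0.06 = 4.71
  Reading responses 90 × 0.06 = 5.4
Sum = 70.16
70.16 is ≥ 69.5 and < 85 → Distinction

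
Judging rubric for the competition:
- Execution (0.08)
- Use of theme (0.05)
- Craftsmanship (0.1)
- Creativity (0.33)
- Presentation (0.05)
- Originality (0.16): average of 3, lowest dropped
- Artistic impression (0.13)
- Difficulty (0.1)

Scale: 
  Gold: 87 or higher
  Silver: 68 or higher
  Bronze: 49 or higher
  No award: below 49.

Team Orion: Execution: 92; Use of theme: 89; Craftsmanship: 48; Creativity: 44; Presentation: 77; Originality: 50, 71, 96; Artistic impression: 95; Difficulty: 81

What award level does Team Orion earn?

Originality: drop 50 → average of remaining 2 = 167/2 = 83.5
Weighted total:
  Execution 92 × 0.08 = 7.36
  Use of theme 89 × 0.05 = 4.45
  Craftsmanship 48 × 0.1 = 4.8
  Creativity 44 × 0.33 = 14.52
  Presentation 77 × 0.05 = 3.85
  Originality 83.5 × 0.16 = 13.36
  Artistic impression 95 × 0.13 = 12.35
  Difficulty 81 × 0.1 = 8.1
Sum = 68.79
68.79 is ≥ 68 and < 87 → Silver

Silver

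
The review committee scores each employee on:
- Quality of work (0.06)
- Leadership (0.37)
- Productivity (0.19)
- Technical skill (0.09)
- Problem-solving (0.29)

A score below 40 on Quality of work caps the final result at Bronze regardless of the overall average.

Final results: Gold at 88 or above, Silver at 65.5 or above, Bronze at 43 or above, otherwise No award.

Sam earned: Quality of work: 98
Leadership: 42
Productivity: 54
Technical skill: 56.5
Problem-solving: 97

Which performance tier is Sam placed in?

Bronze

Quality of work score 98 ≥ 40: minimum met.
Weighted total:
  Quality of work 98 × 0.06 = 5.88
  Leadership 42 × 0.37 = 15.54
  Productivity 54 × 0.19 = 10.26
  Technical skill 56.5 × 0.09 = 5.085
  Problem-solving 97 × 0.29 = 28.13
Sum = 64.895
64.895 is ≥ 43 and < 65.5 → Bronze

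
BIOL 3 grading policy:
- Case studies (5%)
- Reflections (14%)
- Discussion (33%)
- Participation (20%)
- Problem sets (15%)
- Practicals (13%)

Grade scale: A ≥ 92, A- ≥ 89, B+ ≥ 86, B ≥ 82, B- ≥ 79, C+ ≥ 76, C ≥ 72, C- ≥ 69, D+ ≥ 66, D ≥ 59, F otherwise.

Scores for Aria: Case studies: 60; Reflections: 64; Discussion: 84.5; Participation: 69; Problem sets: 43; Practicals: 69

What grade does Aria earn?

Weighted total:
  Case studies 60 × 0.05 = 3
  Reflections 64 × 0.14 = 8.96
  Discussion 84.5 × 0.33 = 27.885
  Participation 69 × 0.2 = 13.8
  Problem sets 43 × 0.15 = 6.45
  Practicals 69 × 0.13 = 8.97
Sum = 69.065
69.065 is ≥ 69 and < 72 → C-

C-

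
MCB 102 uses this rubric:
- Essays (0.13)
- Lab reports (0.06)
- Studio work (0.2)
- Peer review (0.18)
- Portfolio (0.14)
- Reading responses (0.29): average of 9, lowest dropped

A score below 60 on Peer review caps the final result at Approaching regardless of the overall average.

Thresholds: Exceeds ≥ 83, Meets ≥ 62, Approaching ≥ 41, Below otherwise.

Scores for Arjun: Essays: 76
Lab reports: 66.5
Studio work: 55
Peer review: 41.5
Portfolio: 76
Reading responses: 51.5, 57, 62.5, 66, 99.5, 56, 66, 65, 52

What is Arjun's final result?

Approaching

Reading responses: drop 51.5 → average of remaining 8 = 524/8 = 65.5
Peer review score 41.5 < 60: minimum not met.
Weighted total:
  Essays 76 × 0.13 = 9.88
  Lab reports 66.5 × 0.06 = 3.99
  Studio work 55 × 0.2 = 11
  Peer review 41.5 × 0.18 = 7.47
  Portfolio 76 × 0.14 = 10.64
  Reading responses 65.5 × 0.29 = 18.995
Sum = 61.975
61.975 would be Approaching; cap at Approaching applies → Approaching.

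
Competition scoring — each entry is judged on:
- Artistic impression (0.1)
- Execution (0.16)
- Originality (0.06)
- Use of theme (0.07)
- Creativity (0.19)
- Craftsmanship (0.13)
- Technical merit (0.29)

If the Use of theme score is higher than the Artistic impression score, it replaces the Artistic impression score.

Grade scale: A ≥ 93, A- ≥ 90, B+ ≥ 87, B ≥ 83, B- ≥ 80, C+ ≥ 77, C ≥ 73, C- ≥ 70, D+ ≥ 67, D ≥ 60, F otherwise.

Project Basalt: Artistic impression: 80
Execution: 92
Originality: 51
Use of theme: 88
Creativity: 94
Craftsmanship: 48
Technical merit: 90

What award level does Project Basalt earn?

Use of theme (88) > Artistic impression (80), so Artistic impression counts as 88.
Weighted total:
  Artistic impression 88 × 0.1 = 8.8
  Execution 92 × 0.16 = 14.72
  Originality 51 × 0.06 = 3.06
  Use of theme 88 × 0.07 = 6.16
  Creativity 94 × 0.19 = 17.86
  Craftsmanship 48 × 0.13 = 6.24
  Technical merit 90 × 0.29 = 26.1
Sum = 82.94
82.94 is ≥ 80 and < 83 → B-

B-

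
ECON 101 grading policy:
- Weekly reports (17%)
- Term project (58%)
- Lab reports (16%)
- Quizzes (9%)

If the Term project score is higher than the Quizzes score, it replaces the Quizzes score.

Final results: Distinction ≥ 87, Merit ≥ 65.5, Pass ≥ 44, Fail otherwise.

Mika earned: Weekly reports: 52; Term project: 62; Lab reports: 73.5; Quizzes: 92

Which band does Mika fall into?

Term project (62) ≤ Quizzes (92), so Quizzes stays at 92.
Weighted total:
  Weekly reports 52 × 0.17 = 8.84
  Term project 62 × 0.58 = 35.96
  Lab reports 73.5 × 0.16 = 11.76
  Quizzes 92 × 0.09 = 8.28
Sum = 64.84
64.84 is ≥ 44 and < 65.5 → Pass

Pass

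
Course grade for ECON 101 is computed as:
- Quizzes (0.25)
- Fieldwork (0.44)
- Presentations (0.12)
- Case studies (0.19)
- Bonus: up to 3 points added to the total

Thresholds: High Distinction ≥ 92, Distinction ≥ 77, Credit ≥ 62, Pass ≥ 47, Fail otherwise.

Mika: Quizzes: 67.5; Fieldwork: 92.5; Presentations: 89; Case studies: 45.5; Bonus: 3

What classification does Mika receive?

Weighted total:
  Quizzes 67.5 × 0.25 = 16.875
  Fieldwork 92.5 × 0.44 = 40.7
  Presentations 89 × 0.12 = 10.68
  Case studies 45.5 × 0.19 = 8.645
Sum = 76.9
Bonus: 76.9 + 3 = 79.9
79.9 is ≥ 77 and < 92 → Distinction

Distinction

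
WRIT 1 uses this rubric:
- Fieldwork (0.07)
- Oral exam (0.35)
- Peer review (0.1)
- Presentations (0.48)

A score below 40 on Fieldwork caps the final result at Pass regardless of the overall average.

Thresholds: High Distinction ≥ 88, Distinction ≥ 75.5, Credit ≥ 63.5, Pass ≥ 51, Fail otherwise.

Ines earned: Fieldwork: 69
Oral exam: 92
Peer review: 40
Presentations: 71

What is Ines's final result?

Fieldwork score 69 ≥ 40: minimum met.
Weighted total:
  Fieldwork 69 × 0.07 = 4.83
  Oral exam 92 × 0.35 = 32.2
  Peer review 40 × 0.1 = 4
  Presentations 71 × 0.48 = 34.08
Sum = 75.11
75.11 is ≥ 63.5 and < 75.5 → Credit

Credit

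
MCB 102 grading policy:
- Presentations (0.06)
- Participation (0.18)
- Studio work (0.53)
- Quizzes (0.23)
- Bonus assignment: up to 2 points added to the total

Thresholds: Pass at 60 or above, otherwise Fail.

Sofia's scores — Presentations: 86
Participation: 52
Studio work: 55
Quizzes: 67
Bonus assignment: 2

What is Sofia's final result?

Weighted total:
  Presentations 86 × 0.06 = 5.16
  Participation 52 × 0.18 = 9.36
  Studio work 55 × 0.53 = 29.15
  Quizzes 67 × 0.23 = 15.41
Sum = 59.08
Bonus assignment: 59.08 + 2 = 61.08
61.08 ≥ 60 → Pass

Pass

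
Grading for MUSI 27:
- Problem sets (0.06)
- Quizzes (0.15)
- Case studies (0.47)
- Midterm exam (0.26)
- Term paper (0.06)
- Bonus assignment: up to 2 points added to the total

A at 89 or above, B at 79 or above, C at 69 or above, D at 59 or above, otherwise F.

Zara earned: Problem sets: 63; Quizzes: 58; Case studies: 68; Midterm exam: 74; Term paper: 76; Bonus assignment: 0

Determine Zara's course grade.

D

Weighted total:
  Problem sets 63 × 0.06 = 3.78
  Quizzes 58 × 0.15 = 8.7
  Case studies 68 × 0.47 = 31.96
  Midterm exam 74 × 0.26 = 19.24
  Term paper 76 × 0.06 = 4.56
Sum = 68.24
Bonus assignment: 68.24 + 0 = 68.24
68.24 is ≥ 59 and < 69 → D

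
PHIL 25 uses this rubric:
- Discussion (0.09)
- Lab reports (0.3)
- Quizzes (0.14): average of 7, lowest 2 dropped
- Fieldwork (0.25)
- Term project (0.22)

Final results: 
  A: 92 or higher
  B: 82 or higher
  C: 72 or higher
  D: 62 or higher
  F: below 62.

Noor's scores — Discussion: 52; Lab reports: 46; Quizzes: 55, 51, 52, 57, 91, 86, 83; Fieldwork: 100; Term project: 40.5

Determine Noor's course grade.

Quizzes: drop 51, 52 → average of remaining 5 = 372/5 = 74.4
Weighted total:
  Discussion 52 × 0.09 = 4.68
  Lab reports 46 × 0.3 = 13.8
  Quizzes 74.4 × 0.14 = 10.416
  Fieldwork 100 × 0.25 = 25
  Term project 40.5 × 0.22 = 8.91
Sum = 62.806
62.806 is ≥ 62 and < 72 → D

D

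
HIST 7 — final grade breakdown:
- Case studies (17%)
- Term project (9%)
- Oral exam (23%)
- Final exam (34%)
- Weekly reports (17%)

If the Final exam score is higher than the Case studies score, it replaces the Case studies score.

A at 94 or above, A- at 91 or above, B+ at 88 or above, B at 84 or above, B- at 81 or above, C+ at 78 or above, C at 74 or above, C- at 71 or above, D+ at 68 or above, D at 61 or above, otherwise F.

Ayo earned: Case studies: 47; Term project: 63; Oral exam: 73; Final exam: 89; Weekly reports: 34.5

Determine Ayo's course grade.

Final exam (89) > Case studies (47), so Case studies counts as 89.
Weighted total:
  Case studies 89 × 0.17 = 15.13
  Term project 63 × 0.09 = 5.67
  Oral exam 73 × 0.23 = 16.79
  Final exam 89 × 0.34 = 30.26
  Weekly reports 34.5 × 0.17 = 5.865
Sum = 73.715
73.715 is ≥ 71 and < 74 → C-

C-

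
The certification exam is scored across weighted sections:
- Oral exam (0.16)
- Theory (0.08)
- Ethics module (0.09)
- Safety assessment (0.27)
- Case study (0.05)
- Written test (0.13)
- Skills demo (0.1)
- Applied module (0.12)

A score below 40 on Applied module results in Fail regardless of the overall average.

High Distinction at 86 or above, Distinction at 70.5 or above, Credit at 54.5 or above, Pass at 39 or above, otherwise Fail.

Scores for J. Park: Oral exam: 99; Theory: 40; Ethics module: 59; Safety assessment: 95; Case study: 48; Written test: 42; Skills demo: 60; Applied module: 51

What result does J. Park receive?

Credit

Applied module score 51 ≥ 40: minimum met.
Weighted total:
  Oral exam 99 × 0.16 = 15.84
  Theory 40 × 0.08 = 3.2
  Ethics module 59 × 0.09 = 5.31
  Safety assessment 95 × 0.27 = 25.65
  Case study 48 × 0.05 = 2.4
  Written test 42 × 0.13 = 5.46
  Skills demo 60 × 0.1 = 6
  Applied module 51 × 0.12 = 6.12
Sum = 69.98
69.98 is ≥ 54.5 and < 70.5 → Credit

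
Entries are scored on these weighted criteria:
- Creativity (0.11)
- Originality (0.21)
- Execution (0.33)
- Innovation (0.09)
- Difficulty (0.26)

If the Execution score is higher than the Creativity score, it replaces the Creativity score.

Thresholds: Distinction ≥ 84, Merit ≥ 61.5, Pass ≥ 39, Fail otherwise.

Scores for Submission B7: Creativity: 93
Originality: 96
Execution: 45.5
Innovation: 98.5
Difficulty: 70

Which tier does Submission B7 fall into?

Merit

Execution (45.5) ≤ Creativity (93), so Creativity stays at 93.
Weighted total:
  Creativity 93 × 0.11 = 10.23
  Originality 96 × 0.21 = 20.16
  Execution 45.5 × 0.33 = 15.015
  Innovation 98.5 × 0.09 = 8.865
  Difficulty 70 × 0.26 = 18.2
Sum = 72.47
72.47 is ≥ 61.5 and < 84 → Merit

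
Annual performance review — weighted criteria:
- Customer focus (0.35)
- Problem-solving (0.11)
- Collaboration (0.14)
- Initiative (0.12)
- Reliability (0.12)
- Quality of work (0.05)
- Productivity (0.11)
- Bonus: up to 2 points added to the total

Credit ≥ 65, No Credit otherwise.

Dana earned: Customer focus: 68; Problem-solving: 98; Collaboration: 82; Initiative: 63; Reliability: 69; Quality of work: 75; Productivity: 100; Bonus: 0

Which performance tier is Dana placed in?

Credit

Weighted total:
  Customer focus 68 × 0.35 = 23.8
  Problem-solving 98 × 0.11 = 10.78
  Collaboration 82 × 0.14 = 11.48
  Initiative 63 × 0.12 = 7.56
  Reliability 69 × 0.12 = 8.28
  Quality of work 75 × 0.05 = 3.75
  Productivity 100 × 0.11 = 11
Sum = 76.65
Bonus: 76.65 + 0 = 76.65
76.65 ≥ 65 → Credit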